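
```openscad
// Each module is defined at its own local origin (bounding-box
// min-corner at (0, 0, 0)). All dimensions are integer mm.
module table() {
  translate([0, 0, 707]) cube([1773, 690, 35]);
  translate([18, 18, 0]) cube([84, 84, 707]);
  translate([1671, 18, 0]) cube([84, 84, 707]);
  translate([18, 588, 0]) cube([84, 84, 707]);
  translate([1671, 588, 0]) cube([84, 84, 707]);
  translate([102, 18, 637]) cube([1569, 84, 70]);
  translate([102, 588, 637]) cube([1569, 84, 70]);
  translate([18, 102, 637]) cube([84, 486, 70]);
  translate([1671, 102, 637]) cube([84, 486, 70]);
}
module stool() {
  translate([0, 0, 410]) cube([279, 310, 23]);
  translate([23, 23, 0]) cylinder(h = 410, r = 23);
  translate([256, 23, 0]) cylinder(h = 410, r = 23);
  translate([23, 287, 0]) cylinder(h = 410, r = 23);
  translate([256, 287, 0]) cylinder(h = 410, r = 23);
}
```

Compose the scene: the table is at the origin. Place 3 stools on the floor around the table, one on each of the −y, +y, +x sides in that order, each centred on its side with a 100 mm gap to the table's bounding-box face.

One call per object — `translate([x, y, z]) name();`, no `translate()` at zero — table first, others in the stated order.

table();
translate([747, -410, 0]) stool();
translate([747, 790, 0]) stool();
translate([1873, 190, 0]) stool();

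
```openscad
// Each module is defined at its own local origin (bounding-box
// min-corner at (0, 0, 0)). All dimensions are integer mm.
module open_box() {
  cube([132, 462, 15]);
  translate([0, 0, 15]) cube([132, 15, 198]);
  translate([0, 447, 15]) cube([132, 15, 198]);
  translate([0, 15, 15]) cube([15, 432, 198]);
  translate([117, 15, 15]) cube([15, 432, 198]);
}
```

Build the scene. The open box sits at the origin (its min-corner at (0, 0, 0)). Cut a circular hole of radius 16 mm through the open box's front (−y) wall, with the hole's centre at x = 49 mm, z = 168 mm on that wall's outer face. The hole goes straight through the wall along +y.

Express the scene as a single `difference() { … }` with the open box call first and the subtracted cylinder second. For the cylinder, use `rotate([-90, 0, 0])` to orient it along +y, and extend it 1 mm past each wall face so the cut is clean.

difference() {
  open_box();
  translate([49, -1, 168]) rotate([-90, 0, 0]) cylinder(h = 17, r = 16);
}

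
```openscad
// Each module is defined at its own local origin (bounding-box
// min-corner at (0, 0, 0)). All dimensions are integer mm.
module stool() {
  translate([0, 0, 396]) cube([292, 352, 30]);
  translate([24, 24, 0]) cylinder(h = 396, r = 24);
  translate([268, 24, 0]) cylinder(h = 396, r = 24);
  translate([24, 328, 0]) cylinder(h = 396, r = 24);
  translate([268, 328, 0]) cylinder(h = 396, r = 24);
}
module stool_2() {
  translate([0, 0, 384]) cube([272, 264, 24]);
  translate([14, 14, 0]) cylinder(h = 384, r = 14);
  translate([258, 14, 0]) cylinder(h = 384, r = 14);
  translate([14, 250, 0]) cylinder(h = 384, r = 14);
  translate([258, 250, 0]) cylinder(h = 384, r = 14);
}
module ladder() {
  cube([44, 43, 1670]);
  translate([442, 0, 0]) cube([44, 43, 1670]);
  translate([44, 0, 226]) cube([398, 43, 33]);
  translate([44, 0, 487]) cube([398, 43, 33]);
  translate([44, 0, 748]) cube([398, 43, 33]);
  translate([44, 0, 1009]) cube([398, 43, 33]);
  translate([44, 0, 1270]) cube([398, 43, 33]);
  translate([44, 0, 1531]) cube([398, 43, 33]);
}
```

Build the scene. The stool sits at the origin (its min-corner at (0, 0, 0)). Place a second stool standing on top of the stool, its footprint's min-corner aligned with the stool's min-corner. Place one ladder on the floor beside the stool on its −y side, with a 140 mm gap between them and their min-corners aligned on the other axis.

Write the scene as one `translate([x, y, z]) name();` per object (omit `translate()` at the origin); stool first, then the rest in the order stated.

stool();
translate([0, 0, 426]) stool_2();
translate([0, -183, 0]) ladder();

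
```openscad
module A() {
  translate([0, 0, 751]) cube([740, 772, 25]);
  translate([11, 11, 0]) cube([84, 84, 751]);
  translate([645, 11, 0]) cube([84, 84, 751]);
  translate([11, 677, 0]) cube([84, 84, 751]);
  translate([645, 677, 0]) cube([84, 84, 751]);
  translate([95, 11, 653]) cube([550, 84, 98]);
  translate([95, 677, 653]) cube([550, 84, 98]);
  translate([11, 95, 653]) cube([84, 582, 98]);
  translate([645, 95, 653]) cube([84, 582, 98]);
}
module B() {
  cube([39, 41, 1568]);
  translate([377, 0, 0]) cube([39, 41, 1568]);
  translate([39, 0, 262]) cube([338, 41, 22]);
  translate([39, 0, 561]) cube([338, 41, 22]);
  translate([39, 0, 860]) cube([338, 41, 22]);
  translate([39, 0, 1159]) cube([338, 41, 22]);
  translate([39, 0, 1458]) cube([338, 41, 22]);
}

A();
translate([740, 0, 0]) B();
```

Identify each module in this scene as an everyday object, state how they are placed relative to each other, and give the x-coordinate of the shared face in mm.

The table's +x face and the ladder's −x face are both at x = 740 mm.

A is a table. B is a ladder. The ladder is against the table's +x side, with their −y faces flush. The x-coordinate of the shared face is 740 mm.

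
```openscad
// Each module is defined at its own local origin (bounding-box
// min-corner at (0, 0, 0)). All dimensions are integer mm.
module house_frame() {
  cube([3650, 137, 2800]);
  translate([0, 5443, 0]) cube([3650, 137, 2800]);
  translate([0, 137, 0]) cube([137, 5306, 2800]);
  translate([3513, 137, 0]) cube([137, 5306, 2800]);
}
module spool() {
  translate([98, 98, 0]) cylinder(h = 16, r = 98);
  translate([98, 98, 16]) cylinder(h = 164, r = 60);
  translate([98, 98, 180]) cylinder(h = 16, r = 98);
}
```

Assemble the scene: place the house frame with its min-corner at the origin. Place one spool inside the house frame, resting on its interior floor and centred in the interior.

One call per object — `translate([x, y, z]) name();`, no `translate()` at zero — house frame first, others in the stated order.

house_frame();
translate([1727, 2692, 0]) spool();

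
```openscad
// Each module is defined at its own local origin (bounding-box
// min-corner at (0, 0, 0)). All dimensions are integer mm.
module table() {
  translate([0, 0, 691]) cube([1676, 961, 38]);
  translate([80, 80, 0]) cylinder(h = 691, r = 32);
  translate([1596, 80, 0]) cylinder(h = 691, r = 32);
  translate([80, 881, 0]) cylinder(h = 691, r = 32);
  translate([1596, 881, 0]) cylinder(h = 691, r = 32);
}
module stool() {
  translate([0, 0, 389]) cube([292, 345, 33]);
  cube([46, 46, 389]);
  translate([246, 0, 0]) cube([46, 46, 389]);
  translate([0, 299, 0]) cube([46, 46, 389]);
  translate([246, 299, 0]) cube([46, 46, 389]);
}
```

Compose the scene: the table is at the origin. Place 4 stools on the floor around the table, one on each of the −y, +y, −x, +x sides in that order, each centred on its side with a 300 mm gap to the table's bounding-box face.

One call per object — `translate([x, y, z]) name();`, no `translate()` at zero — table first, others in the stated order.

table();
translate([692, -645, 0]) stool();
translate([692, 1261, 0]) stool();
translate([-592, 308, 0]) stool();
translate([1976, 308, 0]) stool();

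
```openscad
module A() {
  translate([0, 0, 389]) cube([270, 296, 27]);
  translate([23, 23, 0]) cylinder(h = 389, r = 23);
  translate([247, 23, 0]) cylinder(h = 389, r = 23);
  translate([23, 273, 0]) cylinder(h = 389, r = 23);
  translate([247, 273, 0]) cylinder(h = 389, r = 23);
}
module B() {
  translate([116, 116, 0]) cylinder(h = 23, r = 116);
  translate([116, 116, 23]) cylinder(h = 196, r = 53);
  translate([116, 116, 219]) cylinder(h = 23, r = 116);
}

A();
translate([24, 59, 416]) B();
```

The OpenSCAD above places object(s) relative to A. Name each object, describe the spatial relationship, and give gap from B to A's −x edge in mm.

The spool's min-x is at 24; the stool's min-x is 0; gap = 24 mm.

A is a stool. B is a spool. The spool is on top of the stool. The gap from the spool to the stool's −x edge is 24 mm.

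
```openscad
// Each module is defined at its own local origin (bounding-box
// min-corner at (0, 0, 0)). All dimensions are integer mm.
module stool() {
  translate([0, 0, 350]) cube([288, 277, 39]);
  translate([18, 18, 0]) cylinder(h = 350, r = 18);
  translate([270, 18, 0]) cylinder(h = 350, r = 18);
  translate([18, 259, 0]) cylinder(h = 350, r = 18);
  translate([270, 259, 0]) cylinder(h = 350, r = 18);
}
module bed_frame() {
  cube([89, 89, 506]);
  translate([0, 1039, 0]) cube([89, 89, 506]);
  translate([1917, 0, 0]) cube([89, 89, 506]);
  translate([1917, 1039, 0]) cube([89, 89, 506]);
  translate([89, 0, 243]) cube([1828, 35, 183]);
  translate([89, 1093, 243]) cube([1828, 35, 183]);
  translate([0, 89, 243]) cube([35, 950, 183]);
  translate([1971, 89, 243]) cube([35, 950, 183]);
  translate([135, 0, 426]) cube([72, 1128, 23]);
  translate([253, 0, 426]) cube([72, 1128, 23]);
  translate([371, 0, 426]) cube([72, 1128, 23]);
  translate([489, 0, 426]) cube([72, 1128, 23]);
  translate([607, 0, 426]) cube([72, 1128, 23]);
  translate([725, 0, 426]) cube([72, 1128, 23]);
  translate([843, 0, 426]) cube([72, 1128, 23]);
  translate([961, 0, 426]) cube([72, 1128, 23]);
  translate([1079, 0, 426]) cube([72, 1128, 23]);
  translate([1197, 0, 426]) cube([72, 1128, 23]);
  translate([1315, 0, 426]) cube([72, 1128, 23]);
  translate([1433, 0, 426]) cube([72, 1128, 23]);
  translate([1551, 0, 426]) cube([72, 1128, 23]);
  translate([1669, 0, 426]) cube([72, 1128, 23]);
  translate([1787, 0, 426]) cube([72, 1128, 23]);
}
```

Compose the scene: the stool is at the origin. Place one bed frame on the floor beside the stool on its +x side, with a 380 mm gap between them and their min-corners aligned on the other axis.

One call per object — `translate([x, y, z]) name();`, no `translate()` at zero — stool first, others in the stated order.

stool();
translate([668, 0, 0]) bed_frame();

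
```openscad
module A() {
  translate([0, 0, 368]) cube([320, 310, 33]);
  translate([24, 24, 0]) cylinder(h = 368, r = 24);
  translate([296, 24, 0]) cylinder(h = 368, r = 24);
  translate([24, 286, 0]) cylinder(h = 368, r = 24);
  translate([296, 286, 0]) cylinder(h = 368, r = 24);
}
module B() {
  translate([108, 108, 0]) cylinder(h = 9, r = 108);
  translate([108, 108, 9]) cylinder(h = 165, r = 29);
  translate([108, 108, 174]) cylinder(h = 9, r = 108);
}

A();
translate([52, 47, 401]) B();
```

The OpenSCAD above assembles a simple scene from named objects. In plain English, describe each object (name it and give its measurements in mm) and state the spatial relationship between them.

A is a simple wooden stool: a rectangular seat 320 mm (x) by 310 mm (y), 33 mm thick, top face at z = 401 mm, on four round legs, each 48 mm in diameter. The legs rest on z = 0, each leg's axis is inset half a diameter from the nearest pair of seat edges (so the leg's bounding box is flush with the corner).

B is a spool: two coaxial disc flanges of radius 108 mm and thickness 9 mm, joined by a core cylinder of radius 29 mm and height 165 mm. The lower flange rests on z = 0 and the three cylinders share a vertical axis.

The spool is on top of the stool, centred.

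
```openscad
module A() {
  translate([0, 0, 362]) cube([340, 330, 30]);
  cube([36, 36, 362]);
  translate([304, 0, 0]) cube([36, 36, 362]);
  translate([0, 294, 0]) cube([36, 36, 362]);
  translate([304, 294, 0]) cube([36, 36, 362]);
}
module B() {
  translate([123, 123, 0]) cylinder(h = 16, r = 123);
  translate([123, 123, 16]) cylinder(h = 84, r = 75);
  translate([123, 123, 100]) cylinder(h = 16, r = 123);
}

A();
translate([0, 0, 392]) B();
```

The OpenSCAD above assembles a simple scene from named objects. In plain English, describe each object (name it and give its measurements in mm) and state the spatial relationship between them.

A is a four-legged stool. The seat is 340×330 mm, 30 mm thick, top at z = 392 mm. It stands on four square legs, each 36×36 mm in cross-section, from z = 0 to the seat underside, each flush with a corner of the seat.

B is a spool: two coaxial disc flanges of radius 123 mm and thickness 16 mm, joined by a core cylinder of radius 75 mm and height 84 mm. The lower flange rests on z = 0 and the three cylinders share a vertical axis.

The spool is on top of the stool.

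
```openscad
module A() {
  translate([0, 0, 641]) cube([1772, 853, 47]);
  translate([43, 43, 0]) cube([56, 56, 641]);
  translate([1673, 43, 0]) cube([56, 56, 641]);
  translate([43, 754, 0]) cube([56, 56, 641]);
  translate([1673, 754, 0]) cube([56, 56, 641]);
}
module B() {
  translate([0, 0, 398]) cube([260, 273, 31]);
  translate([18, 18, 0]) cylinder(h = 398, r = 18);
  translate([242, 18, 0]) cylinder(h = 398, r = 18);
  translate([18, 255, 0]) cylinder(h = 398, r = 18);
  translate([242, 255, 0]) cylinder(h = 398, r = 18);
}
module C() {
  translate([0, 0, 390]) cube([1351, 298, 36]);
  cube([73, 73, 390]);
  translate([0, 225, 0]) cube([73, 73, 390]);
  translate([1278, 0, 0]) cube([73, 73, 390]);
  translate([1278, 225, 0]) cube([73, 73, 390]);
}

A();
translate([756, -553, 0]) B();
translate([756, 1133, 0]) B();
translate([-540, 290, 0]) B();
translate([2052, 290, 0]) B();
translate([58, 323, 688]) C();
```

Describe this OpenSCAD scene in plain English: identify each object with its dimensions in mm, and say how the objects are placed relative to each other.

A is a table with a 1772×853 mm rectangular top, 47 mm thick, top surface at z = 688 mm, supported by four 56×56 mm square legs, each inset 43 mm from the nearest pair of top edges, running from the floor.

B is a simple wooden stool: a rectangular seat 260 mm (x) by 273 mm (y), 31 mm thick, top face at z = 429 mm, on four round legs, each 36 mm in diameter. The legs rest on z = 0, each leg's axis is inset half a diameter from the nearest pair of seat edges (so the leg's bounding box is flush with the corner).

C is a long wooden bench with a 1351 mm (x) × 298 mm (y) seat, 36 mm thick, its top surface 426 mm above the floor. Four 73 mm square legs at the seat corners, flush with the edges, run from z = 0 to the seat underside.

Four stools sit around the table at the −y, +y, −x, +x sides. The bench is on top of the table.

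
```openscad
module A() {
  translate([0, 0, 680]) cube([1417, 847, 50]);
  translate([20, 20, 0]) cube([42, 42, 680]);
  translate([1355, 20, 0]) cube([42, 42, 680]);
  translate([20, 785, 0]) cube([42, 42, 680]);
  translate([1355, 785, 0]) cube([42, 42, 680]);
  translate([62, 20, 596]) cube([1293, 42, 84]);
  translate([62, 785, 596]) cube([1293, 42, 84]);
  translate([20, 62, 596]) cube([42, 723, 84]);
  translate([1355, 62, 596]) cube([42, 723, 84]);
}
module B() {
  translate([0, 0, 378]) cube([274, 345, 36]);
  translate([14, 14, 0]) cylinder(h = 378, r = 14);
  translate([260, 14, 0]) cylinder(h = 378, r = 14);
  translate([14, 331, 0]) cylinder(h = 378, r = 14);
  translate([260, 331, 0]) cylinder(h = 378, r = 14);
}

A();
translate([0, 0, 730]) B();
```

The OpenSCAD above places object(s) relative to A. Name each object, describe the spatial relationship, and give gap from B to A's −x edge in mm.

A is a table. B is a stool. The stool is on top of the table. The gap from the stool to the table's −x edge is 0 mm.

The stool's min-x is at 0; the table's min-x is 0; gap = 0 mm.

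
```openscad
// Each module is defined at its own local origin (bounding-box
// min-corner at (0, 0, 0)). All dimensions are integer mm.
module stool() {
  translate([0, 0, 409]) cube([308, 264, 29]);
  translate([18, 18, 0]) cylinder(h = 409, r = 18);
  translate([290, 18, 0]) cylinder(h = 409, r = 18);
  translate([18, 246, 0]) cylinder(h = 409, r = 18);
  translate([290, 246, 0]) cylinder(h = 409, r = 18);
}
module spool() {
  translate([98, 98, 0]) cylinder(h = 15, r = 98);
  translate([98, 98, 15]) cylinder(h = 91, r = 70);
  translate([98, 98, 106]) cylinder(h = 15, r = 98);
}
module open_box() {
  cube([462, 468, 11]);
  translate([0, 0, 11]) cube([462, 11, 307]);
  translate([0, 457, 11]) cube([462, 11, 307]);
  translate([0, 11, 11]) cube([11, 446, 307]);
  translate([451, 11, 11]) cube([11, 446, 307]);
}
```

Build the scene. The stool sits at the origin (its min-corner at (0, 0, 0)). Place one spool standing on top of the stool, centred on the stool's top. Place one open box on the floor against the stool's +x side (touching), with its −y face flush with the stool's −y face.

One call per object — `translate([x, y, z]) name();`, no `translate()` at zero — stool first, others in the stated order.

stool();
translate([56, 34, 438]) spool();
translate([308, 0, 0]) open_box();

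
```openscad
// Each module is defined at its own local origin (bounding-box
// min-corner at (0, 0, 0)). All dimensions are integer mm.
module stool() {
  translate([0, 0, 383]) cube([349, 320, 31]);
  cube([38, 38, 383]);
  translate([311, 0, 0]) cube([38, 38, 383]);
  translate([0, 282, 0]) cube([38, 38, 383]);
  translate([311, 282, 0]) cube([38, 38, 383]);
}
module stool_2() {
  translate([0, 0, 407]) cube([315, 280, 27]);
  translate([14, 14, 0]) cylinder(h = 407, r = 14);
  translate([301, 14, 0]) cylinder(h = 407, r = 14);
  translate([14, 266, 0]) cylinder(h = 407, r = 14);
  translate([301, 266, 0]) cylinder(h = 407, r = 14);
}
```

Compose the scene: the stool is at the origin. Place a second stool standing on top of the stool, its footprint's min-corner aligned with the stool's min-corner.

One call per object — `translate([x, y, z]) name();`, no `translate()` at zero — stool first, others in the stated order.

stool();
translate([0, 0, 414]) stool_2();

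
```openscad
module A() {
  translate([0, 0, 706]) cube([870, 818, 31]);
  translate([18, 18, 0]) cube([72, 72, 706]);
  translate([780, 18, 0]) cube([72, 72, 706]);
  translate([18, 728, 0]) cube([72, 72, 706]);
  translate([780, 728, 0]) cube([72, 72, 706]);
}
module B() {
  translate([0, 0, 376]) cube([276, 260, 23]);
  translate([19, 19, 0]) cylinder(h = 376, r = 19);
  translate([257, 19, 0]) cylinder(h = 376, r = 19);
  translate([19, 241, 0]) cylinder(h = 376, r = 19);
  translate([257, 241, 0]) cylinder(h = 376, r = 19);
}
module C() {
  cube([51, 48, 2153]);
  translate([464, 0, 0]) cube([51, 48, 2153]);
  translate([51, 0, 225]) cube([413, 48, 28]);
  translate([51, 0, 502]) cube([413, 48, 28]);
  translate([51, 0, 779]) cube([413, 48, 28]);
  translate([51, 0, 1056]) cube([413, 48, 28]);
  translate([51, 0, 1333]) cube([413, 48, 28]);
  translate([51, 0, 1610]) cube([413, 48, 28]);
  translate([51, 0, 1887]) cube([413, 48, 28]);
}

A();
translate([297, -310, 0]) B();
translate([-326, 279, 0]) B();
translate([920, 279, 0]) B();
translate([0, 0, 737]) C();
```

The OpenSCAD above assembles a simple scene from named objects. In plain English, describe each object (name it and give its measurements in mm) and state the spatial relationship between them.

A is a table with a 870×818 mm rectangular top, 31 mm thick, top surface at z = 737 mm, supported by four 72×72 mm square legs, each inset 18 mm from the nearest pair of top edges, running from the floor.

B is a four-legged stool. The seat is 276×260 mm, 23 mm thick, top at z = 399 mm. It stands on four round legs, each 38 mm in diameter, from z = 0 to the seat underside, each leg's axis is inset half a diameter from the nearest pair of seat edges (so the leg's bounding box is flush with the corner).

C is a wooden ladder with two side rails of 51×48 mm section and 2153 mm height, set 515 mm apart overall. Between them run 7 rectangular rungs (48 mm deep, 28 mm thick), front faces flush with the rails' −y face. The bottom of the first rung is 225 mm above the floor and each subsequent rung is 277 mm higher than the one below.

Three stools sit around the table at the −y, −x, +x sides. The ladder is on top of the table.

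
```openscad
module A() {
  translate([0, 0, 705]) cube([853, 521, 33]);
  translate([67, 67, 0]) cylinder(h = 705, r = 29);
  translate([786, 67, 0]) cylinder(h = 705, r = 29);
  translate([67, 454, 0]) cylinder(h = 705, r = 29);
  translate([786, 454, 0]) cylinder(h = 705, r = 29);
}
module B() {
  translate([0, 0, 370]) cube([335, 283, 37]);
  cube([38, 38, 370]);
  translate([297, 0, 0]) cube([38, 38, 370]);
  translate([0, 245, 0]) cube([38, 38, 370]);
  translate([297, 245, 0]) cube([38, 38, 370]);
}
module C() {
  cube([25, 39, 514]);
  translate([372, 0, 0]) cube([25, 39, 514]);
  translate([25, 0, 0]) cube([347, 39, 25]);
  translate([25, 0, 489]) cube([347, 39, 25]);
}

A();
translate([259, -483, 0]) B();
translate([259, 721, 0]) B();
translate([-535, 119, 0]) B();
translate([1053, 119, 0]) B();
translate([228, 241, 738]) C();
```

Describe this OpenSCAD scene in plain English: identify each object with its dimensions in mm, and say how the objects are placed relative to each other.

A is a table with a 853×521 mm rectangular top, 33 mm thick, top surface at z = 738 mm, supported by four round legs of 58 mm diameter, each leg's bounding box inset 38 mm from the nearest pair of top edges, running from the floor.

B is a simple wooden stool: a rectangular seat 335 mm (x) by 283 mm (y), 37 mm thick, top face at z = 407 mm, on four square legs, each 38×38 mm in cross-section. The legs rest on z = 0, each flush with a corner of the seat.

C is a picture frame with a 347×464 mm rectangular opening (x by z) and a uniform 25 mm border on every side. Frame depth is 39 mm along y. It is built from two vertical stiles running the full outside height and two horizontal rails spanning the gap between the stiles.

Four stools sit around the table at the −y, +y, −x, +x sides. The picture frame is on top of the table, centred.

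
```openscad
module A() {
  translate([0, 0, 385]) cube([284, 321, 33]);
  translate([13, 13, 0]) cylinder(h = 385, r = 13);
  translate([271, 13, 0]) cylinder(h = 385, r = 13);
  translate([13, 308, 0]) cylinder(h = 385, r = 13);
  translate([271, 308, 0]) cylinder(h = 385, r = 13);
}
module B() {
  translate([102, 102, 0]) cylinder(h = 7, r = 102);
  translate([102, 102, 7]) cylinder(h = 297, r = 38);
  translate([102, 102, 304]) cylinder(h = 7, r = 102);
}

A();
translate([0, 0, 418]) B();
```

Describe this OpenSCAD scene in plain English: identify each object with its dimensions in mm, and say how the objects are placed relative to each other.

A is a four-legged stool. The seat is 284×321 mm, 33 mm thick, top at z = 418 mm. It stands on four round legs, each 26 mm in diameter, from z = 0 to the seat underside, each leg's axis is inset half a diameter from the nearest pair of seat edges (so the leg's bounding box is flush with the corner).

B is a spool: two coaxial disc flanges of radius 102 mm and thickness 7 mm, joined by a core cylinder of radius 38 mm and height 297 mm. The lower flange rests on z = 0 and the three cylinders share a vertical axis.

The spool is on top of the stool.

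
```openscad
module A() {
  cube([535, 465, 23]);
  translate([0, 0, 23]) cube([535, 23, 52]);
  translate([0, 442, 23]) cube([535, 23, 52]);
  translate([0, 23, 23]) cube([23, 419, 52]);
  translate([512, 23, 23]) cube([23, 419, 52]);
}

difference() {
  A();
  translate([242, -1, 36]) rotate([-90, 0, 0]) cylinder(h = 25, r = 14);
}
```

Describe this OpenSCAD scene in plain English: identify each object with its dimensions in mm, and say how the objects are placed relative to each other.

A is an open storage box with external size 535×465×75 mm and wall thickness 23 mm (the base is also 23 mm thick). The base covers the whole footprint; the four walls stand on the base, with the y-facing walls full-width and the x-facing walls fitting between their inner faces.

The open box has a circular hole of radius 14 mm through its front wall, centred at (x = 242, z = 36).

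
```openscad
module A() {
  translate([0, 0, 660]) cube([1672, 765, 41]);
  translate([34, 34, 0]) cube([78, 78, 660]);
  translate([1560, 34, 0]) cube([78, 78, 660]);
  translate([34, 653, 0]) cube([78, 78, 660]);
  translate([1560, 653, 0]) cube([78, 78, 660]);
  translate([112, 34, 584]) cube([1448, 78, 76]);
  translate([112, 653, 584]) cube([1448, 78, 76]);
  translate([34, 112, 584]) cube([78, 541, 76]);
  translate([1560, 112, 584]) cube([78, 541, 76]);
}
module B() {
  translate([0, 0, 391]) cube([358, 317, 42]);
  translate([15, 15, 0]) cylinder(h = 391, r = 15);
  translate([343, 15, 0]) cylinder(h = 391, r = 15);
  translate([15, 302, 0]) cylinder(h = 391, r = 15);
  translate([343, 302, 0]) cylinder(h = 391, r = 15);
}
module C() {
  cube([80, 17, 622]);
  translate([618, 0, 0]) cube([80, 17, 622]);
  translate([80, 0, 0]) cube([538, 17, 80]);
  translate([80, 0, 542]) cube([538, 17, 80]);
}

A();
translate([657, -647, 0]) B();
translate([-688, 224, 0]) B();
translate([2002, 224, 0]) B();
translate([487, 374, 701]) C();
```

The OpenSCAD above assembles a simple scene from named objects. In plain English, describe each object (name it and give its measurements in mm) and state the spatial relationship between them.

A is a table with a 1672×765 mm rectangular top, 41 mm thick, top surface at z = 701 mm, supported by four 78×78 mm square legs, each inset 34 mm from the nearest pair of top edges, running from the floor. Four apron rails, 78 mm thick and 76 mm tall, run between adjacent legs with their top edges flush with the underside of the top and their outer faces flush with the legs' outer faces.

B is a four-legged stool. The seat is 358×317 mm, 42 mm thick, top at z = 433 mm. It stands on four round legs, each 30 mm in diameter, from z = 0 to the seat underside, each leg's axis is inset half a diameter from the nearest pair of seat edges (so the leg's bounding box is flush with the corner).

C is a rectangular picture frame lying in the x–z plane (depth along y). The opening is 538 mm wide (x) by 462 mm tall (z), surrounded by a border 80 mm wide on all four sides. The frame is 17 mm deep and is made of two full-height vertical stiles with two horizontal rails fitted between them.

Three stools sit around the table at the −y, −x, +x sides. The picture frame is on top of the table, centred.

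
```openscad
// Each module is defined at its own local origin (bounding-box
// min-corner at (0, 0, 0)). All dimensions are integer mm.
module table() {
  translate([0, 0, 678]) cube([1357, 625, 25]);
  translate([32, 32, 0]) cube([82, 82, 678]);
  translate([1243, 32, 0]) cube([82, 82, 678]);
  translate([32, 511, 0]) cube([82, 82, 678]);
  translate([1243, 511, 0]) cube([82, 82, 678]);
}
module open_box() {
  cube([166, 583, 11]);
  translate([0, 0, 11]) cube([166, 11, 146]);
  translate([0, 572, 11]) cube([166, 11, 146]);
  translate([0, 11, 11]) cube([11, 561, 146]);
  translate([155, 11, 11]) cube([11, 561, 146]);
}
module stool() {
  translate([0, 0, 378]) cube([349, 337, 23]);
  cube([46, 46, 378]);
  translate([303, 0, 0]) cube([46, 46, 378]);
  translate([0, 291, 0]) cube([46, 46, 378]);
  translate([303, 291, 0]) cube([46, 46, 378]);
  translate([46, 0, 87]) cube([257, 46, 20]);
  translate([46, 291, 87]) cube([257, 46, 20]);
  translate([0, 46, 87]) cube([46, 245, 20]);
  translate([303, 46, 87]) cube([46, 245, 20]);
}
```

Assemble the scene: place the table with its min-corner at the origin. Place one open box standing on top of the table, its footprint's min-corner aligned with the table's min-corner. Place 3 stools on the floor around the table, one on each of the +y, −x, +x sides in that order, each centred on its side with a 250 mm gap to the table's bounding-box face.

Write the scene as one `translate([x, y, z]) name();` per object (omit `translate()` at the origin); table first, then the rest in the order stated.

table();
translate([0, 0, 703]) open_box();
translate([504, 875, 0]) stool();
translate([-599, 144, 0]) stool();
translate([1607, 144, 0]) stool();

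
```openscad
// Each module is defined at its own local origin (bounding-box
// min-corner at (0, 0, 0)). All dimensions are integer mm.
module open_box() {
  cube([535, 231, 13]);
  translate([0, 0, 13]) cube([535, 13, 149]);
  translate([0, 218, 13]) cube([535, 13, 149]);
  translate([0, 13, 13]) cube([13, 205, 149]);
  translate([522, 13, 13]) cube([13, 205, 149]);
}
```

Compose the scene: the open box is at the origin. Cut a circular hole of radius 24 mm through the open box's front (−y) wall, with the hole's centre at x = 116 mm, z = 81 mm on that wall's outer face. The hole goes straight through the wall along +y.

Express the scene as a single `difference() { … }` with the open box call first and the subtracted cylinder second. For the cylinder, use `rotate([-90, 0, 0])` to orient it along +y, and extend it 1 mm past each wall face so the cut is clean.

difference() {
  open_box();
  translate([116, -1, 81]) rotate([-90, 0, 0]) cylinder(h = 15, r = 24);
}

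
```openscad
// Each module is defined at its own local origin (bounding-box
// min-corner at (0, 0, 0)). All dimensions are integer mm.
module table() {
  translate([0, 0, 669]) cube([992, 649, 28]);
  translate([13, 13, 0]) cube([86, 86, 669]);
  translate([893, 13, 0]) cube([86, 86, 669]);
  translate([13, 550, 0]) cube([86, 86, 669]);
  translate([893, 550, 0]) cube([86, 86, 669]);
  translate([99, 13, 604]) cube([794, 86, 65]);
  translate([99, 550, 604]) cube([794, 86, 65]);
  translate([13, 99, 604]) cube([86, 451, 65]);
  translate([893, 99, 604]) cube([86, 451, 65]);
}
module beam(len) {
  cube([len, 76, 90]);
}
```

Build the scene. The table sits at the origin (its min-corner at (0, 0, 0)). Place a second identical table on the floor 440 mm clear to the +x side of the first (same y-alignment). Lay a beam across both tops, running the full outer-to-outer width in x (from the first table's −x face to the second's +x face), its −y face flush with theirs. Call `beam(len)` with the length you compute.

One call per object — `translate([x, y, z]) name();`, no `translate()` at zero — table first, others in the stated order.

table();
translate([1432, 0, 0]) table();
translate([0, 0, 697]) beam(2424);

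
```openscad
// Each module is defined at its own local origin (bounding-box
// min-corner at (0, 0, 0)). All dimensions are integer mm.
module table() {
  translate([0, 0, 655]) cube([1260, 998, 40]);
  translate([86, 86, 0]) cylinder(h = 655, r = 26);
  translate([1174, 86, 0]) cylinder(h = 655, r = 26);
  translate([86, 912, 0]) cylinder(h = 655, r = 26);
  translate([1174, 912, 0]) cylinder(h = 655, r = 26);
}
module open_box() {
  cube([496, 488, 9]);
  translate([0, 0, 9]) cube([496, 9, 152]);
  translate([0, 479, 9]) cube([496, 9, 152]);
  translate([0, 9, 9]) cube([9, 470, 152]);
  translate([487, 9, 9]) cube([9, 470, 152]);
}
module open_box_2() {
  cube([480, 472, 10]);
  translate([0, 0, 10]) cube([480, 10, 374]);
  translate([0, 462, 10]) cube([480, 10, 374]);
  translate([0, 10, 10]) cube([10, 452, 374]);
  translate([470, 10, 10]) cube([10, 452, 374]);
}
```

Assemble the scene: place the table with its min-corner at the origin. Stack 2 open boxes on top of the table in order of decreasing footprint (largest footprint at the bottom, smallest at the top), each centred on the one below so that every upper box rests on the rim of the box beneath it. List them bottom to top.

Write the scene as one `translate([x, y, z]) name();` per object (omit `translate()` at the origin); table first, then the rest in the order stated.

table();
translate([382, 255, 695]) open_box();
translate([390, 263, 856]) open_box_2();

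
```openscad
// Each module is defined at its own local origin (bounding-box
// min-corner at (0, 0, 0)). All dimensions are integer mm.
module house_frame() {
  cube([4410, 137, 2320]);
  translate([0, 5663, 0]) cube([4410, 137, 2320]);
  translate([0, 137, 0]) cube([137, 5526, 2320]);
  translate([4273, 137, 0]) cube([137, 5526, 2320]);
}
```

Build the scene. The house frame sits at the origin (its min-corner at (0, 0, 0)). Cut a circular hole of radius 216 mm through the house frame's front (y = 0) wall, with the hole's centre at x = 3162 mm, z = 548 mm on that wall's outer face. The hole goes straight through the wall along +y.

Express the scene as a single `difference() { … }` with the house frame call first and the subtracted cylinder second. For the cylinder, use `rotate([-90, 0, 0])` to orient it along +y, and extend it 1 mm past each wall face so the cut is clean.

difference() {
  house_frame();
  translate([3162, -1, 548]) rotate([-90, 0, 0]) cylinder(h = 139, r = 216);
}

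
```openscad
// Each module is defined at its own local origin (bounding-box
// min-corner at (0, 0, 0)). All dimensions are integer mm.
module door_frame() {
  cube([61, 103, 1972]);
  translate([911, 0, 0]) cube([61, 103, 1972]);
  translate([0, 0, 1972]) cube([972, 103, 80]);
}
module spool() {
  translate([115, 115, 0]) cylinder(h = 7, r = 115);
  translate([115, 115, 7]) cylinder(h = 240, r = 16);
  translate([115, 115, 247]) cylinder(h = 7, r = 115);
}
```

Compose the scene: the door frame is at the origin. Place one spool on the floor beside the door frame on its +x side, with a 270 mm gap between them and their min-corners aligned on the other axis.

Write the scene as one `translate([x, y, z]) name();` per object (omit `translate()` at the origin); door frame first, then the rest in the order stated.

door_frame();
translate([1242, 0, 0]) spool();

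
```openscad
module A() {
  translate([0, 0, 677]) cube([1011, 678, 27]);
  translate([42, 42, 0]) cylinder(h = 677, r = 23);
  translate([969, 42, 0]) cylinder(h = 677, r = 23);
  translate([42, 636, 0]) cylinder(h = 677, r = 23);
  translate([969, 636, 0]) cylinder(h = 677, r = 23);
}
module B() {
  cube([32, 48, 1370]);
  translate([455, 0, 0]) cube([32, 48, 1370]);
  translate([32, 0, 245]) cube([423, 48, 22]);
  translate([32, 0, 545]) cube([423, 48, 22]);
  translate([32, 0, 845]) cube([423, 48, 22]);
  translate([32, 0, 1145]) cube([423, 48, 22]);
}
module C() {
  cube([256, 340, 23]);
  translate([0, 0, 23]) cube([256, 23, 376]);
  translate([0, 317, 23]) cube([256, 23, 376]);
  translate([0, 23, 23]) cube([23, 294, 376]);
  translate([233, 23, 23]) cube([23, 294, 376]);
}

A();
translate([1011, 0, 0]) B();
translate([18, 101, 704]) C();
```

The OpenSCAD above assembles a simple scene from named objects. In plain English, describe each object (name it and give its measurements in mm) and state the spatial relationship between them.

A is a rectangular dining table. The top is 1011×678×27 mm with its upper surface at z = 704 mm. It stands on four round legs of 46 mm diameter, each leg's bounding box inset 19 mm from the nearest pair of top edges, running from the floor to the underside of the top.

B is a straight ladder. Two 32×48 mm vertical rails, 1370 mm tall, stand 487 mm apart (outside-to-outside) with their front faces coplanar on the −y side. 4 rungs, each 48 mm deep and 22 mm tall, span between the inner faces of the rails, front faces flush with the rails. The lowest rung's underside is at z = 245 mm and rungs are spaced 300 mm apart (underside to underside).

C is an open-topped rectangular box: outside dimensions 256×340×399 mm, with a uniform wall and base thickness of 23 mm. The base is a full 256×340 slab on the floor; four walls sit on top of the base. The front and back walls (the −y and +y sides) span the full width; the two side walls fit between them.

The ladder is against the table's +x side, with their −y faces flush. The open box is on top of the table.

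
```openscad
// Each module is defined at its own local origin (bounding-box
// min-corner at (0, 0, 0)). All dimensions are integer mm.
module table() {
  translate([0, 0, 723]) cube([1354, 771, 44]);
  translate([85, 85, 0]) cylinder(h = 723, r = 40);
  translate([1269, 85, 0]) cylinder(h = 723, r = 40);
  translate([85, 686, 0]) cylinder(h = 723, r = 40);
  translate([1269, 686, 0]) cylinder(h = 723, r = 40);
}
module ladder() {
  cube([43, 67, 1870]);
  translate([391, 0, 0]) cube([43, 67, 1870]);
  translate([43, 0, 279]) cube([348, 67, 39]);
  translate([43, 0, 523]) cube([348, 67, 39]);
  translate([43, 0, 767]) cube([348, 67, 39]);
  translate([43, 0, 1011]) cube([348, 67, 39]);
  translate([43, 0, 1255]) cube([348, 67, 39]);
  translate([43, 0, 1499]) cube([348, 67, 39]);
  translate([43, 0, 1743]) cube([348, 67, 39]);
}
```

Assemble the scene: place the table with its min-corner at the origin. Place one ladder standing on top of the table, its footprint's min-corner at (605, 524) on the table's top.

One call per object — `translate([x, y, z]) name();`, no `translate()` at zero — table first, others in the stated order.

table();
translate([605, 524, 767]) ladder();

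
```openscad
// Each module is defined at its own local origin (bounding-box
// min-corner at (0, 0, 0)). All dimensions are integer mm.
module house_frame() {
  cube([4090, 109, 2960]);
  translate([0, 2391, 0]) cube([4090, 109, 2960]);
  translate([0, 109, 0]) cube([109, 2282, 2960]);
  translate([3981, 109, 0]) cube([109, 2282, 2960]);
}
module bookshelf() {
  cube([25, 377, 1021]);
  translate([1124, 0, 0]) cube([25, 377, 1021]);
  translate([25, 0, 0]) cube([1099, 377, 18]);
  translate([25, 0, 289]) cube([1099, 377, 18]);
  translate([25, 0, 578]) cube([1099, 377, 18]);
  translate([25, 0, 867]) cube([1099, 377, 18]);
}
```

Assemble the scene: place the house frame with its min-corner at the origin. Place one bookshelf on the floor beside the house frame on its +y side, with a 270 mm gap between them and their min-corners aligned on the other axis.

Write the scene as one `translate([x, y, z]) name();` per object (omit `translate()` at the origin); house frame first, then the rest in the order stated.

house_frame();
translate([0, 2770, 0]) bookshelf();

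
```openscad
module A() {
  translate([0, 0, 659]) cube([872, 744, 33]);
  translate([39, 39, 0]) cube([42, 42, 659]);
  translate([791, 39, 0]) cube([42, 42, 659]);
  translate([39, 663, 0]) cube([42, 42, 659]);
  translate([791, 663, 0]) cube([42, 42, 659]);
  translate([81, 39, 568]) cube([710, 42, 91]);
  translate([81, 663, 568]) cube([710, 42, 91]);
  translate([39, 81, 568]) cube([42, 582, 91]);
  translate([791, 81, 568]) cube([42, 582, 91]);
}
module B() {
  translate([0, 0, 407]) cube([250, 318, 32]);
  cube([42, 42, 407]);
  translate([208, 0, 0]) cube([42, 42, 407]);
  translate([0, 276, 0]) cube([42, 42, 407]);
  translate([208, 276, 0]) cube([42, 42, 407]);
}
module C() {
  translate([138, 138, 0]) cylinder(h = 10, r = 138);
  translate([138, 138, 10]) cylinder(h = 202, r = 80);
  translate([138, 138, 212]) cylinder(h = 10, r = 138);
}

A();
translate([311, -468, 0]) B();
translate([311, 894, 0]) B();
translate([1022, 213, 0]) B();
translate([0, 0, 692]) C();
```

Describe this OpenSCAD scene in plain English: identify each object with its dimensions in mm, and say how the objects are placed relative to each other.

A is a rectangular dining table. The top is 872×744×33 mm with its upper surface at z = 692 mm. It stands on four 42×42 mm square legs, each inset 39 mm from the nearest pair of top edges, running from the floor to the underside of the top. Four apron rails, 42 mm thick and 91 mm tall, run between adjacent legs with their top edges flush with the underside of the top and their outer faces flush with the legs' outer faces.

B is a four-legged stool. The seat is 250×318 mm, 32 mm thick, top at z = 439 mm. It stands on four square legs, each 42×42 mm in cross-section, from z = 0 to the seat underside, each flush with a corner of the seat.

C is a spool: two coaxial disc flanges of radius 138 mm and thickness 10 mm, joined by a core cylinder of radius 80 mm and height 202 mm. The lower flange rests on z = 0 and the three cylinders share a vertical axis.

Three stools sit around the table at the −y, +y, +x sides. The spool is on top of the table.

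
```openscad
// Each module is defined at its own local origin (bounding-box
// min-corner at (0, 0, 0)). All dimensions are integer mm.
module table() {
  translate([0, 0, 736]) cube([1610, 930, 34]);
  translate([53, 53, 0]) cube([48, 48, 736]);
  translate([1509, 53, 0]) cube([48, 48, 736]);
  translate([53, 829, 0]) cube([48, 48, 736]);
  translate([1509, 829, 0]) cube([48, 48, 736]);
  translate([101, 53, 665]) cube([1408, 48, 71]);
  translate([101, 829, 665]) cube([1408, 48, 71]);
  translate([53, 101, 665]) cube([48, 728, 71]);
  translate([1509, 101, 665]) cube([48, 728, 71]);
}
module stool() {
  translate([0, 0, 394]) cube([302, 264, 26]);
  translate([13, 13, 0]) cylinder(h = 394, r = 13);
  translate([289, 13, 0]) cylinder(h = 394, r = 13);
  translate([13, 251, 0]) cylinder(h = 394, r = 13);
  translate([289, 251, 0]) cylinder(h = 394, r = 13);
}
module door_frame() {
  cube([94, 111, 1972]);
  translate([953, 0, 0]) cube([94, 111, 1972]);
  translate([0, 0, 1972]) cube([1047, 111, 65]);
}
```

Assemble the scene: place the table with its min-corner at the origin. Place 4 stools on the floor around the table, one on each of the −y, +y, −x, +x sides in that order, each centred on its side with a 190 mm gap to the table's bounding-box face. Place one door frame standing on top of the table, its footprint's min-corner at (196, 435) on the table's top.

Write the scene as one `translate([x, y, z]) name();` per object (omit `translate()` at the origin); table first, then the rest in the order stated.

table();
translate([654, -454, 0]) stool();
translate([654, 1120, 0]) stool();
translate([-492, 333, 0]) stool();
translate([1800, 333, 0]) stool();
translate([196, 435, 770]) door_frame();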